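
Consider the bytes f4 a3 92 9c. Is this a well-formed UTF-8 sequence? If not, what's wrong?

Leading byte 0xF4 = 11110100 → 4-byte form.
Payload = 0x12349C, which exceeds U+10FFFF, the maximum Unicode code point. (Leading bytes F5–FF, or F4 followed by ≥ 0x90, are invalid.)

invalid (encodes a value above U+10FFFF)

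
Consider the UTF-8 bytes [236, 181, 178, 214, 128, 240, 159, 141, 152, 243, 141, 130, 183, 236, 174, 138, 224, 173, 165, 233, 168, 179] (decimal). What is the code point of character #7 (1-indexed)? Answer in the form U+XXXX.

Offset 0: leading byte 0xEC = 11101100 → 3-byte char #1 = EC B5 B2.
Offset 3: leading byte 0xD6 = 11010110 → 2-byte char #2 = D6 80.
Offset 5: leading byte 0xF0 = 11110000 → 4-byte char #3 = F0 9F 8D 98.
Offset 9: leading byte 0xF3 = 11110011 → 4-byte char #4 = F3 8D 82 B7.
Offset 13: leading byte 0xEC = 11101100 → 3-byte char #5 = EC AE 8A.
Offset 16: leading byte 0xE0 = 11100000 → 3-byte char #6 = E0 AD A5.
Offset 19: leading byte 0xE9 = 11101001 → 3-byte char #7 = E9 A8 B3.
Leading byte 0xE9 = 11101001 matches 1110xxxx → 3-byte sequence.
Byte 1: 0xE9 = 11101001, payload 1001 (4 bits).
Byte 2: 0xA8 = 10101000 (10xxxxxx ✓), payload 101000.
Byte 3: 0xB3 = 10110011 (10xxxxxx ✓), payload 110011.
Concatenate: 1001101000110011 = 0x9A33 (16 bits → U+9A33).

U+9A33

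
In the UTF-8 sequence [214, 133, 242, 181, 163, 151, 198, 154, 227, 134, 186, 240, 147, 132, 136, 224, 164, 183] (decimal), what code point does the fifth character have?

Offset 0: leading byte 0xD6 = 11010110 → 2-byte char #1 = D6 85.
Offset 2: leading byte 0xF2 = 11110010 → 4-byte char #2 = F2 B5 A3 97.
Offset 6: leading byte 0xC6 = 11000110 → 2-byte char #3 = C6 9A.
Offset 8: leading byte 0xE3 = 11100011 → 3-byte char #4 = E3 86 BA.
Offset 11: leading byte 0xF0 = 11110000 → 4-byte char #5 = F0 93 84 88.
Leading byte 0xF0 = 11110000 matches 11110xxx → 4-byte sequence.
Byte 1: 0xF0 = 11110000, payload 000 (3 bits).
Byte 2: 0x93 = 10010011 (10xxxxxx ✓), payload 010011.
Byte 3: 0x84 = 10000100 (10xxxxxx ✓), payload 000100.
Byte 4: 0x88 = 10001000 (10xxxxxx ✓), payload 001000.
Concatenate: 000010011000100001000 = 0x13108 (21 bits → U+13108).

U+13108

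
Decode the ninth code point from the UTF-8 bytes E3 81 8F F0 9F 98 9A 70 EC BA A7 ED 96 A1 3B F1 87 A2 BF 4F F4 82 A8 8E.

U+102A0E

Offset 0: leading byte 0xE3 = 11100011 → 3-byte char #1 = E3 81 8F.
Offset 3: leading byte 0xF0 = 11110000 → 4-byte char #2 = F0 9F 98 9A.
Offset 7: leading byte 0x70 = 01110000 → 1-byte char #3 = 70.
Offset 8: leading byte 0xEC = 11101100 → 3-byte char #4 = EC BA A7.
Offset 11: leading byte 0xED = 11101101 → 3-byte char #5 = ED 96 A1.
Offset 14: leading byte 0x3B = 00111011 → 1-byte char #6 = 3B.
Offset 15: leading byte 0xF1 = 11110001 → 4-byte char #7 = F1 87 A2 BF.
Offset 19: leading byte 0x4F = 01001111 → 1-byte char #8 = 4F.
Offset 20: leading byte 0xF4 = 11110100 → 4-byte char #9 = F4 82 A8 8E.
Leading byte 0xF4 = 11110100 matches 11110xxx → 4-byte sequence.
Byte 1: 0xF4 = 11110100, payload 100 (3 bits).
Byte 2: 0x82 = 10000010 (10xxxxxx ✓), payload 000010.
Byte 3: 0xA8 = 10101000 (10xxxxxx ✓), payload 101000.
Byte 4: 0x8E = 10001110 (10xxxxxx ✓), payload 001110.
Concatenate: 100000010101000001110 = 0x102A0E (21 bits → U+102A0E).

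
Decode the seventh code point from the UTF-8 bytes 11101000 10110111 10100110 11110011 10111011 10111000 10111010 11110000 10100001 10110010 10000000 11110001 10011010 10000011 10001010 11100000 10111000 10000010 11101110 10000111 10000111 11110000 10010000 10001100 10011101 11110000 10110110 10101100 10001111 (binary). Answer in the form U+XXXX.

Offset 0: leading byte 0xE8 = 11101000 → 3-byte char #1 = E8 B7 A6.
Offset 3: leading byte 0xF3 = 11110011 → 4-byte char #2 = F3 BB B8 BA.
Offset 7: leading byte 0xF0 = 11110000 → 4-byte char #3 = F0 A1 B2 80.
Offset 11: leading byte 0xF1 = 11110001 → 4-byte char #4 = F1 9A 83 8A.
Offset 15: leading byte 0xE0 = 11100000 → 3-byte char #5 = E0 B8 82.
Offset 18: leading byte 0xEE = 11101110 → 3-byte char #6 = EE 87 87.
Offset 21: leading byte 0xF0 = 11110000 → 4-byte char #7 = F0 90 8C 9D.
Leading byte 0xF0 = 11110000 matches 11110xxx → 4-byte sequence.
Byte 1: 0xF0 = 11110000, payload 000 (3 bits).
Byte 2: 0x90 = 10010000 (10xxxxxx ✓), payload 010000.
Byte 3: 0x8C = 10001100 (10xxxxxx ✓), payload 001100.
Byte 4: 0x9D = 10011101 (10xxxxxx ✓), payload 011101.
Concatenate: 000010000001100011101 = 0x1031D (21 bits → U+1031D).

U+1031D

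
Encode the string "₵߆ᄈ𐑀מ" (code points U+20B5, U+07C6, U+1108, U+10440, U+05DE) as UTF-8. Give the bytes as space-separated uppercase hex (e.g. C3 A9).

E2 82 B5 DF 86 E1 84 88 F0 90 91 80 D7 9E

U+20B5: 3-byte form → E2 82 B5.
U+07C6: 2-byte form → DF 86.
U+1108: 3-byte form → E1 84 88.
U+10440: 4-byte form → F0 90 91 80.
U+05DE: 2-byte form → D7 9E.
Concatenated (14 bytes): E2 82 B5 DF 86 E1 84 88 F0 90 91 80 D7 9E.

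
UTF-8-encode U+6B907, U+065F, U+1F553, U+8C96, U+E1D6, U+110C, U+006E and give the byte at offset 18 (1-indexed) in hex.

0x84

1-indexed offset 18 is 0-indexed offset 17.
U+6B907 → 4-byte form F1 AB A4 87 at offsets 0–3.
U+065F → 2-byte form D9 9F at offsets 4–5.
U+1F553 → 4-byte form F0 9F 95 93 at offsets 6–9.
U+8C96 → 3-byte form E8 B2 96 at offsets 10–12.
U+E1D6 → 3-byte form EE 87 96 at offsets 13–15.
U+110C → 3-byte form E1 84 8C at offsets 16–18.
Offset 17 falls in char 6's range; it's byte 2 of E1 84 8C = 0x84.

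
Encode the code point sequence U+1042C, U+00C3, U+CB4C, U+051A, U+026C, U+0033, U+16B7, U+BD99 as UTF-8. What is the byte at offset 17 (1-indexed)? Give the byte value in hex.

1-indexed offset 17 is 0-indexed offset 16.
U+1042C → 4-byte form F0 90 90 AC at offsets 0–3.
U+00C3 → 2-byte form C3 83 at offsets 4–5.
U+CB4C → 3-byte form EC AD 8C at offsets 6–8.
U+051A → 2-byte form D4 9A at offsets 9–10.
U+026C → 2-byte form C9 AC at offsets 11–12.
U+0033 → 1-byte form 33 at offsets 13–13.
U+16B7 → 3-byte form E1 9A B7 at offsets 14–16.
Offset 16 falls in char 7's range; it's byte 3 of E1 9A B7 = 0xB7.

0xB7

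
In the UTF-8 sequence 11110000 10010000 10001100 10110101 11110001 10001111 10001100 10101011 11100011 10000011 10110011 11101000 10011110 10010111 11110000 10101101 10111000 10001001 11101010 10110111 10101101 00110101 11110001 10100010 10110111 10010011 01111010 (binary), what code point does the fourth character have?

U+8797

Offset 0: leading byte 0xF0 = 11110000 → 4-byte char #1 = F0 90 8C B5.
Offset 4: leading byte 0xF1 = 11110001 → 4-byte char #2 = F1 8F 8C AB.
Offset 8: leading byte 0xE3 = 11100011 → 3-byte char #3 = E3 83 B3.
Offset 11: leading byte 0xE8 = 11101000 → 3-byte char #4 = E8 9E 97.
Leading byte 0xE8 = 11101000 matches 1110xxxx → 3-byte sequence.
Byte 1: 0xE8 = 11101000, payload 1000 (4 bits).
Byte 2: 0x9E = 10011110 (10xxxxxx ✓), payload 011110.
Byte 3: 0x97 = 10010111 (10xxxxxx ✓), payload 010111.
Concatenate: 1000011110010111 = 0x8797 (16 bits → U+8797).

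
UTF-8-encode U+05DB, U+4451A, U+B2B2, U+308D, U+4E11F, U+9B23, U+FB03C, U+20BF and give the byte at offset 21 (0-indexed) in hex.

0x80

U+05DB → 2-byte form D7 9B at offsets 0–1.
U+4451A → 4-byte form F1 84 94 9A at offsets 2–5.
U+B2B2 → 3-byte form EB 8A B2 at offsets 6–8.
U+308D → 3-byte form E3 82 8D at offsets 9–11.
U+4E11F → 4-byte form F1 8E 84 9F at offsets 12–15.
U+9B23 → 3-byte form E9 AC A3 at offsets 16–18.
U+FB03C → 4-byte form F3 BB 80 BC at offsets 19–22.
Offset 21 falls in char 7's range; it's byte 3 of F3 BB 80 BC = 0x80.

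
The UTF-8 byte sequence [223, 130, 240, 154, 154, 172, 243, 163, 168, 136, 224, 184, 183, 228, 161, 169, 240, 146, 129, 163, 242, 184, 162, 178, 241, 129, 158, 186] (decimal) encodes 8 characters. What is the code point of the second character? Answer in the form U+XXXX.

U+1A6AC

Offset 0: leading byte 0xDF = 11011111 → 2-byte char #1 = DF 82.
Offset 2: leading byte 0xF0 = 11110000 → 4-byte char #2 = F0 9A 9A AC.
Leading byte 0xF0 = 11110000 matches 11110xxx → 4-byte sequence.
Byte 1: 0xF0 = 11110000, payload 000 (3 bits).
Byte 2: 0x9A = 10011010 (10xxxxxx ✓), payload 011010.
Byte 3: 0x9A = 10011010 (10xxxxxx ✓), payload 011010.
Byte 4: 0xAC = 10101100 (10xxxxxx ✓), payload 101100.
Concatenate: 000011010011010101100 = 0x1A6AC (21 bits → U+1A6AC).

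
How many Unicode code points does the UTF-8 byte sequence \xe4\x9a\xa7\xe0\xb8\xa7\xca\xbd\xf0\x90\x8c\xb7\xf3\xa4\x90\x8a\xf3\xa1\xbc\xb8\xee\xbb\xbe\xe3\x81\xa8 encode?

8

Byte at offset 0: 0xE4 = 11100100 → 3-byte char (#1). Advance 3.
Byte at offset 3: 0xE0 = 11100000 → 3-byte char (#2). Advance 3.
Byte at offset 6: 0xCA = 11001010 → 2-byte char (#3). Advance 2.
Byte at offset 8: 0xF0 = 11110000 → 4-byte char (#4). Advance 4.
Byte at offset 12: 0xF3 = 11110011 → 4-byte char (#5). Advance 4.
Byte at offset 16: 0xF3 = 11110011 → 4-byte char (#6). Advance 4.
Byte at offset 20: 0xEE = 11101110 → 3-byte char (#7). Advance 3.
Byte at offset 23: 0xE3 = 11100011 → 3-byte char (#8). Advance 3.
Reached end at offset 26 after 8 code points.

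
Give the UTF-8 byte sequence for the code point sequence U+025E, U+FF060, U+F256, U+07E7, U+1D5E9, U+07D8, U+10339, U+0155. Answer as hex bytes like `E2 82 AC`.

C9 9E F3 BF 81 A0 EF 89 96 DF A7 F0 9D 97 A9 DF 98 F0 90 8C B9 C5 95

U+025E: 2-byte form → C9 9E.
U+FF060: 4-byte form → F3 BF 81 A0.
U+F256: 3-byte form → EF 89 96.
U+07E7: 2-byte form → DF A7.
U+1D5E9: 4-byte form → F0 9D 97 A9.
U+07D8: 2-byte form → DF 98.
U+10339: 4-byte form → F0 90 8C B9.
U+0155: 2-byte form → C5 95.
Concatenated (23 bytes): C9 9E F3 BF 81 A0 EF 89 96 DF A7 F0 9D 97 A9 DF 98 F0 90 8C B9 C5 95.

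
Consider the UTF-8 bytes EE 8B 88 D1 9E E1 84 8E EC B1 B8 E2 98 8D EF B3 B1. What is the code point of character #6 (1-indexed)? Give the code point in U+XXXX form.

Offset 0: leading byte 0xEE = 11101110 → 3-byte char #1 = EE 8B 88.
Offset 3: leading byte 0xD1 = 11010001 → 2-byte char #2 = D1 9E.
Offset 5: leading byte 0xE1 = 11100001 → 3-byte char #3 = E1 84 8E.
Offset 8: leading byte 0xEC = 11101100 → 3-byte char #4 = EC B1 B8.
Offset 11: leading byte 0xE2 = 11100010 → 3-byte char #5 = E2 98 8D.
Offset 14: leading byte 0xEF = 11101111 → 3-byte char #6 = EF B3 B1.
Leading byte 0xEF = 11101111 matches 1110xxxx → 3-byte sequence.
Byte 1: 0xEF = 11101111, payload 1111 (4 bits).
Byte 2: 0xB3 = 10110011 (10xxxxxx ✓), payload 110011.
Byte 3: 0xB1 = 10110001 (10xxxxxx ✓), payload 110001.
Concatenate: 1111110011110001 = 0xFCF1 (16 bits → U+FCF1).

U+FCF1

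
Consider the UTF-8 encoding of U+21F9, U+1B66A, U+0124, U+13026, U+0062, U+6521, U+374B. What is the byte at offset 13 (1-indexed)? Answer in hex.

1-indexed offset 13 is 0-indexed offset 12.
U+21F9 → 3-byte form E2 87 B9 at offsets 0–2.
U+1B66A → 4-byte form F0 9B 99 AA at offsets 3–6.
U+0124 → 2-byte form C4 A4 at offsets 7–8.
U+13026 → 4-byte form F0 93 80 A6 at offsets 9–12.
Offset 12 falls in char 4's range; it's byte 4 of F0 93 80 A6 = 0xA6.

0xA6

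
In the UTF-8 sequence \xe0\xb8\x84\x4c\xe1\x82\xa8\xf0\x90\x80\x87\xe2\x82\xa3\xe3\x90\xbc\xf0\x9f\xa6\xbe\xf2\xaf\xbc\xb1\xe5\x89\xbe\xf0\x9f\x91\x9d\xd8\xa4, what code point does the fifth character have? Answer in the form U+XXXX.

U+20A3

Offset 0: leading byte 0xE0 = 11100000 → 3-byte char #1 = E0 B8 84.
Offset 3: leading byte 0x4C = 01001100 → 1-byte char #2 = 4C.
Offset 4: leading byte 0xE1 = 11100001 → 3-byte char #3 = E1 82 A8.
Offset 7: leading byte 0xF0 = 11110000 → 4-byte char #4 = F0 90 80 87.
Offset 11: leading byte 0xE2 = 11100010 → 3-byte char #5 = E2 82 A3.
Leading byte 0xE2 = 11100010 matches 1110xxxx → 3-byte sequence.
Byte 1: 0xE2 = 11100010, payload 0010 (4 bits).
Byte 2: 0x82 = 10000010 (10xxxxxx ✓), payload 000010.
Byte 3: 0xA3 = 10100011 (10xxxxxx ✓), payload 100011.
Concatenate: 0010000010100011 = 0x20A3 (16 bits → U+20A3).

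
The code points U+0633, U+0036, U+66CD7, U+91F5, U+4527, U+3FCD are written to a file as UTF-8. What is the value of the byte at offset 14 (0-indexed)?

U+0633 → 2-byte form D8 B3 at offsets 0–1.
U+0036 → 1-byte form 36 at offsets 2–2.
U+66CD7 → 4-byte form F1 A6 B3 97 at offsets 3–6.
U+91F5 → 3-byte form E9 87 B5 at offsets 7–9.
U+4527 → 3-byte form E4 94 A7 at offsets 10–12.
U+3FCD → 3-byte form E3 BF 8D at offsets 13–15.
Offset 14 falls in char 6's range; it's byte 2 of E3 BF 8D = 0xBF.

0xBF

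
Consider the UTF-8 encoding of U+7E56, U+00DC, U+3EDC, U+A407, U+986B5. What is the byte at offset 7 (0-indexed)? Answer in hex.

U+7E56 → 3-byte form E7 B9 96 at offsets 0–2.
U+00DC → 2-byte form C3 9C at offsets 3–4.
U+3EDC → 3-byte form E3 BB 9C at offsets 5–7.
Offset 7 falls in char 3's range; it's byte 3 of E3 BB 9C = 0x9C.

0x9C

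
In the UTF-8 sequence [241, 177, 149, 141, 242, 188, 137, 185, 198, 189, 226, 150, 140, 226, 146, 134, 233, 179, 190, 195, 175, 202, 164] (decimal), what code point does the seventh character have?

Offset 0: leading byte 0xF1 = 11110001 → 4-byte char #1 = F1 B1 95 8D.
Offset 4: leading byte 0xF2 = 11110010 → 4-byte char #2 = F2 BC 89 B9.
Offset 8: leading byte 0xC6 = 11000110 → 2-byte char #3 = C6 BD.
Offset 10: leading byte 0xE2 = 11100010 → 3-byte char #4 = E2 96 8C.
Offset 13: leading byte 0xE2 = 11100010 → 3-byte char #5 = E2 92 86.
Offset 16: leading byte 0xE9 = 11101001 → 3-byte char #6 = E9 B3 BE.
Offset 19: leading byte 0xC3 = 11000011 → 2-byte char #7 = C3 AF.
Leading byte 0xC3 = 11000011 matches 110xxxxx → 2-byte sequence.
Byte 1: 0xC3 = 11000011, payload 00011 (5 bits).
Byte 2: 0xAF = 10101111 (10xxxxxx ✓), payload 101111.
Concatenate: 00011101111 = 0xEF (11 bits → U+00EF).

U+00EF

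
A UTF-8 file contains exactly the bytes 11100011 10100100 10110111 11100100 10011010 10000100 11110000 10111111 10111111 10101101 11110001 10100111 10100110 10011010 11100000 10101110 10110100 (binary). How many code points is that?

5

Byte at offset 0: 0xE3 = 11100011 → 3-byte char (#1). Advance 3.
Byte at offset 3: 0xE4 = 11100100 → 3-byte char (#2). Advance 3.
Byte at offset 6: 0xF0 = 11110000 → 4-byte char (#3). Advance 4.
Byte at offset 10: 0xF1 = 11110001 → 4-byte char (#4). Advance 4.
Byte at offset 14: 0xE0 = 11100000 → 3-byte char (#5). Advance 3.
Reached end at offset 17 after 5 code points.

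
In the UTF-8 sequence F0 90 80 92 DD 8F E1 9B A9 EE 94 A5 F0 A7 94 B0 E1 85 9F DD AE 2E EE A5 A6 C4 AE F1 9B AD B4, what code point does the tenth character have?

Offset 0: leading byte 0xF0 = 11110000 → 4-byte char #1 = F0 90 80 92.
Offset 4: leading byte 0xDD = 11011101 → 2-byte char #2 = DD 8F.
Offset 6: leading byte 0xE1 = 11100001 → 3-byte char #3 = E1 9B A9.
Offset 9: leading byte 0xEE = 11101110 → 3-byte char #4 = EE 94 A5.
Offset 12: leading byte 0xF0 = 11110000 → 4-byte char #5 = F0 A7 94 B0.
Offset 16: leading byte 0xE1 = 11100001 → 3-byte char #6 = E1 85 9F.
Offset 19: leading byte 0xDD = 11011101 → 2-byte char #7 = DD AE.
Offset 21: leading byte 0x2E = 00101110 → 1-byte char #8 = 2E.
Offset 22: leading byte 0xEE = 11101110 → 3-byte char #9 = EE A5 A6.
Offset 25: leading byte 0xC4 = 11000100 → 2-byte char #10 = C4 AE.
Leading byte 0xC4 = 11000100 matches 110xxxxx → 2-byte sequence.
Byte 1: 0xC4 = 11000100, payload 00100 (5 bits).
Byte 2: 0xAE = 10101110 (10xxxxxx ✓), payload 101110.
Concatenate: 00100101110 = 0x12E (11 bits → U+012E).

U+012E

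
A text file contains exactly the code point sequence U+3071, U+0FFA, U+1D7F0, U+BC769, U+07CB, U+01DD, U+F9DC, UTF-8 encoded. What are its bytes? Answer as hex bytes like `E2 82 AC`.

E3 81 B1 E0 BF BA F0 9D 9F B0 F2 BC 9D A9 DF 8B C7 9D EF A7 9C

U+3071: 3-byte form → E3 81 B1.
U+0FFA: 3-byte form → E0 BF BA.
U+1D7F0: 4-byte form → F0 9D 9F B0.
U+BC769: 4-byte form → F2 BC 9D A9.
U+07CB: 2-byte form → DF 8B.
U+01DD: 2-byte form → C7 9D.
U+F9DC: 3-byte form → EF A7 9C.
Concatenated (21 bytes): E3 81 B1 E0 BF BA F0 9D 9F B0 F2 BC 9D A9 DF 8B C7 9D EF A7 9C.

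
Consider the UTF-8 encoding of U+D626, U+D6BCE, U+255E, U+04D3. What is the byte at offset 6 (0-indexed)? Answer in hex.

U+D626 → 3-byte form ED 98 A6 at offsets 0–2.
U+D6BCE → 4-byte form F3 96 AF 8E at offsets 3–6.
Offset 6 falls in char 2's range; it's byte 4 of F3 96 AF 8E = 0x8E.

0x8E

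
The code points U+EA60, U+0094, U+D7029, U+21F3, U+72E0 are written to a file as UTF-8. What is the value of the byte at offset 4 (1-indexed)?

1-indexed offset 4 is 0-indexed offset 3.
U+EA60 → 3-byte form EE A9 A0 at offsets 0–2.
U+0094 → 2-byte form C2 94 at offsets 3–4.
Offset 3 falls in char 2's range; it's byte 1 of C2 94 = 0xC2.

0xC2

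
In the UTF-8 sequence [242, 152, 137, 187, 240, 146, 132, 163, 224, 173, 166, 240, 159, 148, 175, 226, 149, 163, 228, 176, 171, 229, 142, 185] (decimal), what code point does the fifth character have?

Offset 0: leading byte 0xF2 = 11110010 → 4-byte char #1 = F2 98 89 BB.
Offset 4: leading byte 0xF0 = 11110000 → 4-byte char #2 = F0 92 84 A3.
Offset 8: leading byte 0xE0 = 11100000 → 3-byte char #3 = E0 AD A6.
Offset 11: leading byte 0xF0 = 11110000 → 4-byte char #4 = F0 9F 94 AF.
Offset 15: leading byte 0xE2 = 11100010 → 3-byte char #5 = E2 95 A3.
Leading byte 0xE2 = 11100010 matches 1110xxxx → 3-byte sequence.
Byte 1: 0xE2 = 11100010, payload 0010 (4 bits).
Byte 2: 0x95 = 10010101 (10xxxxxx ✓), payload 010101.
Byte 3: 0xA3 = 10100011 (10xxxxxx ✓), payload 100011.
Concatenate: 0010010101100011 = 0x2563 (16 bits → U+2563).

U+2563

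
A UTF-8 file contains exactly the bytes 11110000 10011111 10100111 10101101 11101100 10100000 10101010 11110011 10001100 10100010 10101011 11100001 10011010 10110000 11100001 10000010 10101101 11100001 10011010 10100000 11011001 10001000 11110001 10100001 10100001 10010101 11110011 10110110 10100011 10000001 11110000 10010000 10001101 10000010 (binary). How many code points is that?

Byte at offset 0: 0xF0 = 11110000 → 4-byte char (#1). Advance 4.
Byte at offset 4: 0xEC = 11101100 → 3-byte char (#2). Advance 3.
Byte at offset 7: 0xF3 = 11110011 → 4-byte char (#3). Advance 4.
Byte at offset 11: 0xE1 = 11100001 → 3-byte char (#4). Advance 3.
Byte at offset 14: 0xE1 = 11100001 → 3-byte char (#5). Advance 3.
Byte at offset 17: 0xE1 = 11100001 → 3-byte char (#6). Advance 3.
Byte at offset 20: 0xD9 = 11011001 → 2-byte char (#7). Advance 2.
Byte at offset 22: 0xF1 = 11110001 → 4-byte char (#8). Advance 4.
Byte at offset 26: 0xF3 = 11110011 → 4-byte char (#9). Advance 4.
Byte at offset 30: 0xF0 = 11110000 → 4-byte char (#10). Advance 4.
Reached end at offset 34 after 10 code points.

10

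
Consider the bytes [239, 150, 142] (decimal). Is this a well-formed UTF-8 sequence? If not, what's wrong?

Leading byte 0xEF = 11101111 → 3-byte form.
Continuation bytes 0x96=10010110, 0x8E=10001110 all match 10xxxxxx.
Decoded value 0xF58E is ≥ 0x800 (shortest form) and not a surrogate.

valid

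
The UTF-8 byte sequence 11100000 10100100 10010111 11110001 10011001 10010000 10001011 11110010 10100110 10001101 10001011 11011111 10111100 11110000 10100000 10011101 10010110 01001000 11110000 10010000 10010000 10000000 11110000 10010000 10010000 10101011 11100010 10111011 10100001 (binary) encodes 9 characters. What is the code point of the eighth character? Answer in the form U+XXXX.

Offset 0: leading byte 0xE0 = 11100000 → 3-byte char #1 = E0 A4 97.
Offset 3: leading byte 0xF1 = 11110001 → 4-byte char #2 = F1 99 90 8B.
Offset 7: leading byte 0xF2 = 11110010 → 4-byte char #3 = F2 A6 8D 8B.
Offset 11: leading byte 0xDF = 11011111 → 2-byte char #4 = DF BC.
Offset 13: leading byte 0xF0 = 11110000 → 4-byte char #5 = F0 A0 9D 96.
Offset 17: leading byte 0x48 = 01001000 → 1-byte char #6 = 48.
Offset 18: leading byte 0xF0 = 11110000 → 4-byte char #7 = F0 90 90 80.
Offset 22: leading byte 0xF0 = 11110000 → 4-byte char #8 = F0 90 90 AB.
Leading byte 0xF0 = 11110000 matches 11110xxx → 4-byte sequence.
Byte 1: 0xF0 = 11110000, payload 000 (3 bits).
Byte 2: 0x90 = 10010000 (10xxxxxx ✓), payload 010000.
Byte 3: 0x90 = 10010000 (10xxxxxx ✓), payload 010000.
Byte 4: 0xAB = 10101011 (10xxxxxx ✓), payload 101011.
Concatenate: 000010000010000101011 = 0x1042B (21 bits → U+1042B).

U+1042B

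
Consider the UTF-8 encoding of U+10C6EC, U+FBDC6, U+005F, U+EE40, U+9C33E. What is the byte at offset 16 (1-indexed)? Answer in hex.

0xBE

1-indexed offset 16 is 0-indexed offset 15.
U+10C6EC → 4-byte form F4 8C 9B AC at offsets 0–3.
U+FBDC6 → 4-byte form F3 BB B7 86 at offsets 4–7.
U+005F → 1-byte form 5F at offsets 8–8.
U+EE40 → 3-byte form EE B9 80 at offsets 9–11.
U+9C33E → 4-byte form F2 9C 8C BE at offsets 12–15.
Offset 15 falls in char 5's range; it's byte 4 of F2 9C 8C BE = 0xBE.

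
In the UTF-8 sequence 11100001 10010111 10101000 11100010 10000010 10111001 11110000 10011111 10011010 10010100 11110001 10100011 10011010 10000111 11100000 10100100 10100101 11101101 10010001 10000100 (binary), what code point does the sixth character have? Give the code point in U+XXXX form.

Offset 0: leading byte 0xE1 = 11100001 → 3-byte char #1 = E1 97 A8.
Offset 3: leading byte 0xE2 = 11100010 → 3-byte char #2 = E2 82 B9.
Offset 6: leading byte 0xF0 = 11110000 → 4-byte char #3 = F0 9F 9A 94.
Offset 10: leading byte 0xF1 = 11110001 → 4-byte char #4 = F1 A3 9A 87.
Offset 14: leading byte 0xE0 = 11100000 → 3-byte char #5 = E0 A4 A5.
Offset 17: leading byte 0xED = 11101101 → 3-byte char #6 = ED 91 84.
Leading byte 0xED = 11101101 matches 1110xxxx → 3-byte sequence.
Byte 1: 0xED = 11101101, payload 1101 (4 bits).
Byte 2: 0x91 = 10010001 (10xxxxxx ✓), payload 010001.
Byte 3: 0x84 = 10000100 (10xxxxxx ✓), payload 000100.
Concatenate: 1101010001000100 = 0xD444 (16 bits → U+D444).

U+D444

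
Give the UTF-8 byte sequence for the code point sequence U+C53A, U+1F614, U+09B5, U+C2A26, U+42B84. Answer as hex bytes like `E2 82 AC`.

U+C53A: 3-byte form → EC 94 BA.
U+1F614: 4-byte form → F0 9F 98 94.
U+09B5: 3-byte form → E0 A6 B5.
U+C2A26: 4-byte form → F3 82 A8 A6.
U+42B84: 4-byte form → F1 82 AE 84.
Concatenated (18 bytes): EC 94 BA F0 9F 98 94 E0 A6 B5 F3 82 A8 A6 F1 82 AE 84.

EC 94 BA F0 9F 98 94 E0 A6 B5 F3 82 A8 A6 F1 82 AE 84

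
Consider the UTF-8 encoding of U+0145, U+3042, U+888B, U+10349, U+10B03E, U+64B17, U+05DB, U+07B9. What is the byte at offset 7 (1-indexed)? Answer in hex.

1-indexed offset 7 is 0-indexed offset 6.
U+0145 → 2-byte form C5 85 at offsets 0–1.
U+3042 → 3-byte form E3 81 82 at offsets 2–4.
U+888B → 3-byte form E8 A2 8B at offsets 5–7.
Offset 6 falls in char 3's range; it's byte 2 of E8 A2 8B = 0xA2.

0xA2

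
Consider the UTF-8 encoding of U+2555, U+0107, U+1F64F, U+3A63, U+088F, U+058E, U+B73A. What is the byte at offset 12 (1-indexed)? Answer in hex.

1-indexed offset 12 is 0-indexed offset 11.
U+2555 → 3-byte form E2 95 95 at offsets 0–2.
U+0107 → 2-byte form C4 87 at offsets 3–4.
U+1F64F → 4-byte form F0 9F 99 8F at offsets 5–8.
U+3A63 → 3-byte form E3 A9 A3 at offsets 9–11.
Offset 11 falls in char 4's range; it's byte 3 of E3 A9 A3 = 0xA3.

0xA3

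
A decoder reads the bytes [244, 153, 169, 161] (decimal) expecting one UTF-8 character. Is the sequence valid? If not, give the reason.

invalid (encodes a value above U+10FFFF)

Leading byte 0xF4 = 11110100 → 4-byte form.
Payload = 0x119A61, which exceeds U+10FFFF, the maximum Unicode code point. (Leading bytes F5–FF, or F4 followed by ≥ 0x90, are invalid.)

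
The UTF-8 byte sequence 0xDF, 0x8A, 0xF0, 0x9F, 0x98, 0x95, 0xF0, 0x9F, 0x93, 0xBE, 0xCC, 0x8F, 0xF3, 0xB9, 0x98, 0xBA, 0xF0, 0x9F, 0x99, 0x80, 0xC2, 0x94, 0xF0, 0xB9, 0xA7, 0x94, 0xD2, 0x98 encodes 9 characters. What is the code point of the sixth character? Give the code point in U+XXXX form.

Offset 0: leading byte 0xDF = 11011111 → 2-byte char #1 = DF 8A.
Offset 2: leading byte 0xF0 = 11110000 → 4-byte char #2 = F0 9F 98 95.
Offset 6: leading byte 0xF0 = 11110000 → 4-byte char #3 = F0 9F 93 BE.
Offset 10: leading byte 0xCC = 11001100 → 2-byte char #4 = CC 8F.
Offset 12: leading byte 0xF3 = 11110011 → 4-byte char #5 = F3 B9 98 BA.
Offset 16: leading byte 0xF0 = 11110000 → 4-byte char #6 = F0 9F 99 80.
Leading byte 0xF0 = 11110000 matches 11110xxx → 4-byte sequence.
Byte 1: 0xF0 = 11110000, payload 000 (3 bits).
Byte 2: 0x9F = 10011111 (10xxxxxx ✓), payload 011111.
Byte 3: 0x99 = 10011001 (10xxxxxx ✓), payload 011001.
Byte 4: 0x80 = 10000000 (10xxxxxx ✓), payload 000000.
Concatenate: 000011111011001000000 = 0x1F640 (21 bits → U+1F640).

U+1F640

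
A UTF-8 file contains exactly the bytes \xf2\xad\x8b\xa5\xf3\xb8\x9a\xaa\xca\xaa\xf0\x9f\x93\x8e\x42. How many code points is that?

5

Byte at offset 0: 0xF2 = 11110010 → 4-byte char (#1). Advance 4.
Byte at offset 4: 0xF3 = 11110011 → 4-byte char (#2). Advance 4.
Byte at offset 8: 0xCA = 11001010 → 2-byte char (#3). Advance 2.
Byte at offset 10: 0xF0 = 11110000 → 4-byte char (#4). Advance 4.
Byte at offset 14: 0x42 = 01000010 → 1-byte char (#5). Advance 1.
Reached end at offset 15 after 5 code points.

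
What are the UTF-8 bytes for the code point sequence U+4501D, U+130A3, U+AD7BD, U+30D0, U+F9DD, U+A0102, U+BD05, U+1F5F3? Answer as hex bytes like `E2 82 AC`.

U+4501D: 4-byte form → F1 85 80 9D.
U+130A3: 4-byte form → F0 93 82 A3.
U+AD7BD: 4-byte form → F2 AD 9E BD.
U+30D0: 3-byte form → E3 83 90.
U+F9DD: 3-byte form → EF A7 9D.
U+A0102: 4-byte form → F2 A0 84 82.
U+BD05: 3-byte form → EB B4 85.
U+1F5F3: 4-byte form → F0 9F 97 B3.
Concatenated (29 bytes): F1 85 80 9D F0 93 82 A3 F2 AD 9E BD E3 83 90 EF A7 9D F2 A0 84 82 EB B4 85 F0 9F 97 B3.

F1 85 80 9D F0 93 82 A3 F2 AD 9E BD E3 83 90 EF A7 9D F2 A0 84 82 EB B4 85 F0 9F 97 B3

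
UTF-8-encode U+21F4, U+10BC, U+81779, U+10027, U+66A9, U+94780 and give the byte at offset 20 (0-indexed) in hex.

0x80

U+21F4 → 3-byte form E2 87 B4 at offsets 0–2.
U+10BC → 3-byte form E1 82 BC at offsets 3–5.
U+81779 → 4-byte form F2 81 9D B9 at offsets 6–9.
U+10027 → 4-byte form F0 90 80 A7 at offsets 10–13.
U+66A9 → 3-byte form E6 9A A9 at offsets 14–16.
U+94780 → 4-byte form F2 94 9E 80 at offsets 17–20.
Offset 20 falls in char 6's range; it's byte 4 of F2 94 9E 80 = 0x80.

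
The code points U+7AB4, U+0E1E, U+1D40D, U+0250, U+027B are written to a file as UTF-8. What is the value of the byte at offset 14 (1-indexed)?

0xBB

1-indexed offset 14 is 0-indexed offset 13.
U+7AB4 → 3-byte form E7 AA B4 at offsets 0–2.
U+0E1E → 3-byte form E0 B8 9E at offsets 3–5.
U+1D40D → 4-byte form F0 9D 90 8D at offsets 6–9.
U+0250 → 2-byte form C9 90 at offsets 10–11.
U+027B → 2-byte form C9 BB at offsets 12–13.
Offset 13 falls in char 5's range; it's byte 2 of C9 BB = 0xBB.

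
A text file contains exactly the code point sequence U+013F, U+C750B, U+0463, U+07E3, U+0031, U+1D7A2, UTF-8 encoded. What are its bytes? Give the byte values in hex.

U+013F: 2-byte form → C4 BF.
U+C750B: 4-byte form → F3 87 94 8B.
U+0463: 2-byte form → D1 A3.
U+07E3: 2-byte form → DF A3.
U+0031: 1-byte form → 31.
U+1D7A2: 4-byte form → F0 9D 9E A2.
Concatenated (15 bytes): C4 BF F3 87 94 8B D1 A3 DF A3 31 F0 9D 9E A2.

C4 BF F3 87 94 8B D1 A3 DF A3 31 F0 9D 9E A2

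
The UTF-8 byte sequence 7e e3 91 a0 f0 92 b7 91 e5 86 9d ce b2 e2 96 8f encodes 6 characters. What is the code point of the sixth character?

Offset 0: leading byte 0x7E = 01111110 → 1-byte char #1 = 7E.
Offset 1: leading byte 0xE3 = 11100011 → 3-byte char #2 = E3 91 A0.
Offset 4: leading byte 0xF0 = 11110000 → 4-byte char #3 = F0 92 B7 91.
Offset 8: leading byte 0xE5 = 11100101 → 3-byte char #4 = E5 86 9D.
Offset 11: leading byte 0xCE = 11001110 → 2-byte char #5 = CE B2.
Offset 13: leading byte 0xE2 = 11100010 → 3-byte char #6 = E2 96 8F.
Leading byte 0xE2 = 11100010 matches 1110xxxx → 3-byte sequence.
Byte 1: 0xE2 = 11100010, payload 0010 (4 bits).
Byte 2: 0x96 = 10010110 (10xxxxxx ✓), payload 010110.
Byte 3: 0x8F = 10001111 (10xxxxxx ✓), payload 001111.
Concatenate: 0010010110001111 = 0x258F (16 bits → U+258F).

U+258F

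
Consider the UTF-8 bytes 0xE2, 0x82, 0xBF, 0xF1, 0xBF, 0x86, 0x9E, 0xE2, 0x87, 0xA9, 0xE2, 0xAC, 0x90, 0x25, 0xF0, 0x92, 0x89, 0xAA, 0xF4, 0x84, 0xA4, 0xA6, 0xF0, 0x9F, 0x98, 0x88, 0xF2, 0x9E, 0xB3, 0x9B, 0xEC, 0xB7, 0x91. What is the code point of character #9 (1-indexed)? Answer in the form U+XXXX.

U+9ECDB

Offset 0: leading byte 0xE2 = 11100010 → 3-byte char #1 = E2 82 BF.
Offset 3: leading byte 0xF1 = 11110001 → 4-byte char #2 = F1 BF 86 9E.
Offset 7: leading byte 0xE2 = 11100010 → 3-byte char #3 = E2 87 A9.
Offset 10: leading byte 0xE2 = 11100010 → 3-byte char #4 = E2 AC 90.
Offset 13: leading byte 0x25 = 00100101 → 1-byte char #5 = 25.
Offset 14: leading byte 0xF0 = 11110000 → 4-byte char #6 = F0 92 89 AA.
Offset 18: leading byte 0xF4 = 11110100 → 4-byte char #7 = F4 84 A4 A6.
Offset 22: leading byte 0xF0 = 11110000 → 4-byte char #8 = F0 9F 98 88.
Offset 26: leading byte 0xF2 = 11110010 → 4-byte char #9 = F2 9E B3 9B.
Leading byte 0xF2 = 11110010 matches 11110xxx → 4-byte sequence.
Byte 1: 0xF2 = 11110010, payload 010 (3 bits).
Byte 2: 0x9E = 10011110 (10xxxxxx ✓), payload 011110.
Byte 3: 0xB3 = 10110011 (10xxxxxx ✓), payload 110011.
Byte 4: 0x9B = 10011011 (10xxxxxx ✓), payload 011011.
Concatenate: 010011110110011011011 = 0x9ECDB (21 bits → U+9ECDB).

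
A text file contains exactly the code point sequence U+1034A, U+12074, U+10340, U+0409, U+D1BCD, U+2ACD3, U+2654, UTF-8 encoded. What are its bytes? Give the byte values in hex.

F0 90 8D 8A F0 92 81 B4 F0 90 8D 80 D0 89 F3 91 AF 8D F0 AA B3 93 E2 99 94

U+1034A: 4-byte form → F0 90 8D 8A.
U+12074: 4-byte form → F0 92 81 B4.
U+10340: 4-byte form → F0 90 8D 80.
U+0409: 2-byte form → D0 89.
U+D1BCD: 4-byte form → F3 91 AF 8D.
U+2ACD3: 4-byte form → F0 AA B3 93.
U+2654: 3-byte form → E2 99 94.
Concatenated (25 bytes): F0 90 8D 8A F0 92 81 B4 F0 90 8D 80 D0 89 F3 91 AF 8D F0 AA B3 93 E2 99 94.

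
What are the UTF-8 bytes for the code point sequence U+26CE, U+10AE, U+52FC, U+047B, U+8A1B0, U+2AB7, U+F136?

E2 9B 8E E1 82 AE E5 8B BC D1 BB F2 8A 86 B0 E2 AA B7 EF 84 B6

U+26CE: 3-byte form → E2 9B 8E.
U+10AE: 3-byte form → E1 82 AE.
U+52FC: 3-byte form → E5 8B BC.
U+047B: 2-byte form → D1 BB.
U+8A1B0: 4-byte form → F2 8A 86 B0.
U+2AB7: 3-byte form → E2 AA B7.
U+F136: 3-byte form → EF 84 B6.
Concatenated (21 bytes): E2 9B 8E E1 82 AE E5 8B BC D1 BB F2 8A 86 B0 E2 AA B7 EF 84 B6.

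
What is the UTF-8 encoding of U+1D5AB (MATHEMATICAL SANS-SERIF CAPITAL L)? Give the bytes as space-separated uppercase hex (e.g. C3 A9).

U+1D5AB = 0x1D5AB = 120235 decimal. In range U+10000–U+10FFFF → 4-byte form: 11110xxx 10xxxxxx 10xxxxxx 10xxxxxx.
Binary (21 bits): 000011101010110101011.
Split 3+6+6+6: 000 | 011101 | 010110 | 101011.
Byte 1: 11110000 = 0xF0.
Byte 2: 10011101 = 0x9D.
Byte 3: 10010110 = 0x96.
Byte 4: 10101011 = 0xAB.

F0 9D 96 AB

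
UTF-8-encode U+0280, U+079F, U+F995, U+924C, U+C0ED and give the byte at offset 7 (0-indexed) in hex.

U+0280 → 2-byte form CA 80 at offsets 0–1.
U+079F → 2-byte form DE 9F at offsets 2–3.
U+F995 → 3-byte form EF A6 95 at offsets 4–6.
U+924C → 3-byte form E9 89 8C at offsets 7–9.
Offset 7 falls in char 4's range; it's byte 1 of E9 89 8C = 0xE9.

0xE9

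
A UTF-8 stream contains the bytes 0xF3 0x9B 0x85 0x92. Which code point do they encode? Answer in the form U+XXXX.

U+DB152

Leading byte 0xF3 = 11110011 matches 11110xxx → 4-byte sequence.
Byte 1: 0xF3 = 11110011, payload 011 (3 bits).
Byte 2: 0x9B = 10011011 (10xxxxxx ✓), payload 011011.
Byte 3: 0x85 = 10000101 (10xxxxxx ✓), payload 000101.
Byte 4: 0x92 = 10010010 (10xxxxxx ✓), payload 010010.
Concatenate: 011011011000101010010 = 0xDB152 (21 bits → U+DB152).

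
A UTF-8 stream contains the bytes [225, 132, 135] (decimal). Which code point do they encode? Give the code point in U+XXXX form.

U+1107

Leading byte 0xE1 = 11100001 matches 1110xxxx → 3-byte sequence.
Byte 1: 0xE1 = 11100001, payload 0001 (4 bits).
Byte 2: 0x84 = 10000100 (10xxxxxx ✓), payload 000100.
Byte 3: 0x87 = 10000111 (10xxxxxx ✓), payload 000111.
Concatenate: 0001000100000111 = 0x1107 (16 bits → U+1107).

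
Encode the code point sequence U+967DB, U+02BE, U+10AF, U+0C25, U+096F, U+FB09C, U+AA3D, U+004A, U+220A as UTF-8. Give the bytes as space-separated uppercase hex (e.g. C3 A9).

F2 96 9F 9B CA BE E1 82 AF E0 B0 A5 E0 A5 AF F3 BB 82 9C EA A8 BD 4A E2 88 8A

U+967DB: 4-byte form → F2 96 9F 9B.
U+02BE: 2-byte form → CA BE.
U+10AF: 3-byte form → E1 82 AF.
U+0C25: 3-byte form → E0 B0 A5.
U+096F: 3-byte form → E0 A5 AF.
U+FB09C: 4-byte form → F3 BB 82 9C.
U+AA3D: 3-byte form → EA A8 BD.
U+004A: 1-byte form → 4A.
U+220A: 3-byte form → E2 88 8A.
Concatenated (26 bytes): F2 96 9F 9B CA BE E1 82 AF E0 B0 A5 E0 A5 AF F3 BB 82 9C EA A8 BD 4A E2 88 8A.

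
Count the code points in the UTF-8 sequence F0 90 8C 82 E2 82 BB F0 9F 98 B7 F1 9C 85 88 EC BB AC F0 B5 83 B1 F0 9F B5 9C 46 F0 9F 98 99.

Byte at offset 0: 0xF0 = 11110000 → 4-byte char (#1). Advance 4.
Byte at offset 4: 0xE2 = 11100010 → 3-byte char (#2). Advance 3.
Byte at offset 7: 0xF0 = 11110000 → 4-byte char (#3). Advance 4.
Byte at offset 11: 0xF1 = 11110001 → 4-byte char (#4). Advance 4.
Byte at offset 15: 0xEC = 11101100 → 3-byte char (#5). Advance 3.
Byte at offset 18: 0xF0 = 11110000 → 4-byte char (#6). Advance 4.
Byte at offset 22: 0xF0 = 11110000 → 4-byte char (#7). Advance 4.
Byte at offset 26: 0x46 = 01000110 → 1-byte char (#8). Advance 1.
Byte at offset 27: 0xF0 = 11110000 → 4-byte char (#9). Advance 4.
Reached end at offset 31 after 9 code points.

9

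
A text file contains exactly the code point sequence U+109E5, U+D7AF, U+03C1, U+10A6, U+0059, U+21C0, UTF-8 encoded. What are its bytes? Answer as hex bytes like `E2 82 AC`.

U+109E5: 4-byte form → F0 90 A7 A5.
U+D7AF: 3-byte form → ED 9E AF.
U+03C1: 2-byte form → CF 81.
U+10A6: 3-byte form → E1 82 A6.
U+0059: 1-byte form → 59.
U+21C0: 3-byte form → E2 87 80.
Concatenated (16 bytes): F0 90 A7 A5 ED 9E AF CF 81 E1 82 A6 59 E2 87 80.

F0 90 A7 A5 ED 9E AF CF 81 E1 82 A6 59 E2 87 80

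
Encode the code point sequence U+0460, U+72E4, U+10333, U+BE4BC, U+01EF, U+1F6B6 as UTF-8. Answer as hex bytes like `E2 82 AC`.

D1 A0 E7 8B A4 F0 90 8C B3 F2 BE 92 BC C7 AF F0 9F 9A B6

U+0460: 2-byte form → D1 A0.
U+72E4: 3-byte form → E7 8B A4.
U+10333: 4-byte form → F0 90 8C B3.
U+BE4BC: 4-byte form → F2 BE 92 BC.
U+01EF: 2-byte form → C7 AF.
U+1F6B6: 4-byte form → F0 9F 9A B6.
Concatenated (19 bytes): D1 A0 E7 8B A4 F0 90 8C B3 F2 BE 92 BC C7 AF F0 9F 9A B6.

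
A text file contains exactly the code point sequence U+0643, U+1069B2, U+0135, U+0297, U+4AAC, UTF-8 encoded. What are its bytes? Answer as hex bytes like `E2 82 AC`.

U+0643: 2-byte form → D9 83.
U+1069B2: 4-byte form → F4 86 A6 B2.
U+0135: 2-byte form → C4 B5.
U+0297: 2-byte form → CA 97.
U+4AAC: 3-byte form → E4 AA AC.
Concatenated (13 bytes): D9 83 F4 86 A6 B2 C4 B5 CA 97 E4 AA AC.

D9 83 F4 86 A6 B2 C4 B5 CA 97 E4 AA AC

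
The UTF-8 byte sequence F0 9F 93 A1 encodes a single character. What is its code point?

Leading byte 0xF0 = 11110000 matches 11110xxx → 4-byte sequence.
Byte 1: 0xF0 = 11110000, payload 000 (3 bits).
Byte 2: 0x9F = 10011111 (10xxxxxx ✓), payload 011111.
Byte 3: 0x93 = 10010011 (10xxxxxx ✓), payload 010011.
Byte 4: 0xA1 = 10100001 (10xxxxxx ✓), payload 100001.
Concatenate: 000011111010011100001 = 0x1F4E1 (21 bits → U+1F4E1).

U+1F4E1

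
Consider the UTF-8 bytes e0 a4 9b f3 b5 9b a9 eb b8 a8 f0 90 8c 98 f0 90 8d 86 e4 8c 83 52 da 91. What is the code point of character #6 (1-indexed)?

Offset 0: leading byte 0xE0 = 11100000 → 3-byte char #1 = E0 A4 9B.
Offset 3: leading byte 0xF3 = 11110011 → 4-byte char #2 = F3 B5 9B A9.
Offset 7: leading byte 0xEB = 11101011 → 3-byte char #3 = EB B8 A8.
Offset 10: leading byte 0xF0 = 11110000 → 4-byte char #4 = F0 90 8C 98.
Offset 14: leading byte 0xF0 = 11110000 → 4-byte char #5 = F0 90 8D 86.
Offset 18: leading byte 0xE4 = 11100100 → 3-byte char #6 = E4 8C 83.
Leading byte 0xE4 = 11100100 matches 1110xxxx → 3-byte sequence.
Byte 1: 0xE4 = 11100100, payload 0100 (4 bits).
Byte 2: 0x8C = 10001100 (10xxxxxx ✓), payload 001100.
Byte 3: 0x83 = 10000011 (10xxxxxx ✓), payload 000011.
Concatenate: 0100001100000011 = 0x4303 (16 bits → U+4303).

U+4303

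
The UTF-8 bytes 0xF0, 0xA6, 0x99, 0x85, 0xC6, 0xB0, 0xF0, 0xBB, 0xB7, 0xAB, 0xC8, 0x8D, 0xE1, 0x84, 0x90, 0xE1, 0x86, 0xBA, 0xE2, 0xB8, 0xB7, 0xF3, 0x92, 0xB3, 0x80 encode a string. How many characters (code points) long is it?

8

Byte at offset 0: 0xF0 = 11110000 → 4-byte char (#1). Advance 4.
Byte at offset 4: 0xC6 = 11000110 → 2-byte char (#2). Advance 2.
Byte at offset 6: 0xF0 = 11110000 → 4-byte char (#3). Advance 4.
Byte at offset 10: 0xC8 = 11001000 → 2-byte char (#4). Advance 2.
Byte at offset 12: 0xE1 = 11100001 → 3-byte char (#5). Advance 3.
Byte at offset 15: 0xE1 = 11100001 → 3-byte char (#6). Advance 3.
Byte at offset 18: 0xE2 = 11100010 → 3-byte char (#7). Advance 3.
Byte at offset 21: 0xF3 = 11110011 → 4-byte char (#8). Advance 4.
Reached end at offset 25 after 8 code points.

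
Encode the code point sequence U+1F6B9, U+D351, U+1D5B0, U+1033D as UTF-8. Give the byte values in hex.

U+1F6B9: 4-byte form → F0 9F 9A B9.
U+D351: 3-byte form → ED 8D 91.
U+1D5B0: 4-byte form → F0 9D 96 B0.
U+1033D: 4-byte form → F0 90 8C BD.
Concatenated (15 bytes): F0 9F 9A B9 ED 8D 91 F0 9D 96 B0 F0 90 8C BD.

F0 9F 9A B9 ED 8D 91 F0 9D 96 B0 F0 90 8C BD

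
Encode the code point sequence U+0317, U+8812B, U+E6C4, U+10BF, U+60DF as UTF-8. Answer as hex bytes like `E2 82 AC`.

CC 97 F2 88 84 AB EE 9B 84 E1 82 BF E6 83 9F

U+0317: 2-byte form → CC 97.
U+8812B: 4-byte form → F2 88 84 AB.
U+E6C4: 3-byte form → EE 9B 84.
U+10BF: 3-byte form → E1 82 BF.
U+60DF: 3-byte form → E6 83 9F.
Concatenated (15 bytes): CC 97 F2 88 84 AB EE 9B 84 E1 82 BF E6 83 9F.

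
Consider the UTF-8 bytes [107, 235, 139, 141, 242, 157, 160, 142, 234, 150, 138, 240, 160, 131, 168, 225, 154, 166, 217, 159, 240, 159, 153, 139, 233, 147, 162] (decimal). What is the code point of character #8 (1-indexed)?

U+1F64B

Offset 0: leading byte 0x6B = 01101011 → 1-byte char #1 = 6B.
Offset 1: leading byte 0xEB = 11101011 → 3-byte char #2 = EB 8B 8D.
Offset 4: leading byte 0xF2 = 11110010 → 4-byte char #3 = F2 9D A0 8E.
Offset 8: leading byte 0xEA = 11101010 → 3-byte char #4 = EA 96 8A.
Offset 11: leading byte 0xF0 = 11110000 → 4-byte char #5 = F0 A0 83 A8.
Offset 15: leading byte 0xE1 = 11100001 → 3-byte char #6 = E1 9A A6.
Offset 18: leading byte 0xD9 = 11011001 → 2-byte char #7 = D9 9F.
Offset 20: leading byte 0xF0 = 11110000 → 4-byte char #8 = F0 9F 99 8B.
Leading byte 0xF0 = 11110000 matches 11110xxx → 4-byte sequence.
Byte 1: 0xF0 = 11110000, payload 000 (3 bits).
Byte 2: 0x9F = 10011111 (10xxxxxx ✓), payload 011111.
Byte 3: 0x99 = 10011001 (10xxxxxx ✓), payload 011001.
Byte 4: 0x8B = 10001011 (10xxxxxx ✓), payload 001011.
Concatenate: 000011111011001001011 = 0x1F64B (21 bits → U+1F64B).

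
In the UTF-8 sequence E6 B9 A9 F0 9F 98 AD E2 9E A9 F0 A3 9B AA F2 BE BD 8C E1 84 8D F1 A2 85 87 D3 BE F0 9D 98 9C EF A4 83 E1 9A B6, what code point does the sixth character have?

U+110D

Offset 0: leading byte 0xE6 = 11100110 → 3-byte char #1 = E6 B9 A9.
Offset 3: leading byte 0xF0 = 11110000 → 4-byte char #2 = F0 9F 98 AD.
Offset 7: leading byte 0xE2 = 11100010 → 3-byte char #3 = E2 9E A9.
Offset 10: leading byte 0xF0 = 11110000 → 4-byte char #4 = F0 A3 9B AA.
Offset 14: leading byte 0xF2 = 11110010 → 4-byte char #5 = F2 BE BD 8C.
Offset 18: leading byte 0xE1 = 11100001 → 3-byte char #6 = E1 84 8D.
Leading byte 0xE1 = 11100001 matches 1110xxxx → 3-byte sequence.
Byte 1: 0xE1 = 11100001, payload 0001 (4 bits).
Byte 2: 0x84 = 10000100 (10xxxxxx ✓), payload 000100.
Byte 3: 0x8D = 10001101 (10xxxxxx ✓), payload 001101.
Concatenate: 0001000100001101 = 0x110D (16 bits → U+110D).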